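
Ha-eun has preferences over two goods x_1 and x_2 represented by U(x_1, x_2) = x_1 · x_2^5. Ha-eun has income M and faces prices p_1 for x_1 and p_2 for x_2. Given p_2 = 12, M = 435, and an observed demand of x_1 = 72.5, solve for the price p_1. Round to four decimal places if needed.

Tangency: MRS = (1/5)·x_2/x_1 = p_1/p_2.
So p_2·x_2 = 5·p_1·x_1; combined with the budget, a share 1/6 of income goes to x_1.
Demand: x_1*(p_1,p_2,M) = 1/6·M/p_1 and x_2* = 5/6·M/p_2.
Set x_1* = 72.5 in the demand function and solve for p_1: p_1 = 1.

p_1 = 1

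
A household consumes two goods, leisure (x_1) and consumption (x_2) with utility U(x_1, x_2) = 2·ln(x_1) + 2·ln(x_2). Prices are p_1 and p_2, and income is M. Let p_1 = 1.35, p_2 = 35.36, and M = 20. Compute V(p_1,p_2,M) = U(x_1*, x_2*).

V = 1.479

MU_x_1/MU_x_2 = (2·x_2)/(2·x_1); tangency sets this equal to p_1/p_2.
So 2·p_2·x_2 = 2·p_1·x_1; combined with the budget, a share 0.5 of income goes to x_1.
Demand: x_1*(p_1,p_2,M) = 0.5·M/p_1 and x_2* = 0.5·M/p_2.
At p_1=1.35, p_2=35.36, M=20: x_1* = 0.5·20/1.35 = 7.4074, x_2* = 0.2828.
Utility at the optimum: U(7.4074, 0.2828) = 1.479.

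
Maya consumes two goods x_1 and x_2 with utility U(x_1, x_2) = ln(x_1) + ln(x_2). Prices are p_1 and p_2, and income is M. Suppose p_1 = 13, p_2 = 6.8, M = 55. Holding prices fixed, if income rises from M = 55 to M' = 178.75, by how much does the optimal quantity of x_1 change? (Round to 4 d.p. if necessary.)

Δx_1* = 4.7596

The MRS is x_2/x_1. Set MRS = p_1/p_2.
Rearranging, p_2·x_2 = p_1·x_1. Substituting into the budget gives p_1·x_1·(1 + 1) = M.
Demand: x_1*(p_1,p_2,M) = 0.5·M/p_1 and x_2* = 0.5·M/p_2.
At p_1=13, p_2=6.8, M=55: x_1* = 0.5·55/13 = 2.1154.
At M' = 178.75: x_1* = 6.875. Change: 6.875 − 2.1154 = 4.7596.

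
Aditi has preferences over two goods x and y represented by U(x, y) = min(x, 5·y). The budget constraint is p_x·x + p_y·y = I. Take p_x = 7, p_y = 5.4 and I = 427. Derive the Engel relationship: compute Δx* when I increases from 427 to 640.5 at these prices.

Δx* = 26.4233

With perfect complements, no substitution: consume in ratio x:y = 5:1.
Budget: p_x·x + p_y·(1/5)·x = I, so (5·p_x + p_y)·x = 5·I.
Demand: x*(p_x,p_y,I) = 5·I/(5·p_x + p_y), y* = I/(5·p_x + p_y).
Here 5·7 + 5.4 = 40.4, giving x* = 52.8465.
At I' = 640.5: x* = 79.2698. Change: 79.2698 − 52.8465 = 26.4233.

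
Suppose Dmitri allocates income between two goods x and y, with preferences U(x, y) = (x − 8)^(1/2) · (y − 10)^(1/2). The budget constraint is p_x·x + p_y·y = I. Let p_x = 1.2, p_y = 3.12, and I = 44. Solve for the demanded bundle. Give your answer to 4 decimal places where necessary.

x* = 9.3333, y* = 10.5128

After buying the subsistence bundle (8, 10), a share 0.5 of the remaining income goes to x: x* = 8 + 0.5·(I − 8p_x − 10p_y)/p_x.
Discretionary income = 44 − 8·1.2 − 10·3.12 = 3.2; x* = 8 + 0.5·3.2/1.2 = 9.3333; y* = 10 + 0.5·3.2/3.12 = 10.5128.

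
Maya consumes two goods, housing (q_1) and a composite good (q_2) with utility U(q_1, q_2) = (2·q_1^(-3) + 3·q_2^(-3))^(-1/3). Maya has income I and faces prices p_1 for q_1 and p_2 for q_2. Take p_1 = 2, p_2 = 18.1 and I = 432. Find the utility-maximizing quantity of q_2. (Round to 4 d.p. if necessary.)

From the CES first-order condition, (2/3)·(q_2/q_1)^(4) = p_1/p_2.
Hence q_2/q_1 = ((3/2)·p_1/p_2)^(1/(4)), i.e. raised to the 0.25 power.
With the ratio pinned down, the budget gives q_1* = I/(p_1 + p_2·(q_2/q_1)) and q_2* = (q_2/q_1)·q_1*.
Numerically q_2/q_1 = 0.638059, so q_1* = 432/(2 + 18.1·0.638059) = 31.8846 and q_2* = 0.638059·31.8846 = 20.3442.

q_2* = 20.3442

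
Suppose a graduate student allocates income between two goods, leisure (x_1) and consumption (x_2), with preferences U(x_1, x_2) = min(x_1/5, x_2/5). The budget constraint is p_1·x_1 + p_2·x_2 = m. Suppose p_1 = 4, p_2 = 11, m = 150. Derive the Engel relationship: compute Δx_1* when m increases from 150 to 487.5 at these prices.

Δx_1* = 22.5

With perfect complements, no substitution: consume in ratio x_1:x_2 = 5:5.
Budget: p_1·x_1 + p_2·x_1 = m, so (5·p_1 + 5·p_2)·x_1 = 5·m.
Demand: x_1*(p_1,p_2,m) = 5·m/(5·p_1 + 5·p_2), x_2* = 5·m/(5·p_1 + 5·p_2).
Here 5·4 + 5·11 = 75, giving x_1* = 10.
At m' = 487.5: x_1* = 32.5. Change: 32.5 − 10 = 22.5.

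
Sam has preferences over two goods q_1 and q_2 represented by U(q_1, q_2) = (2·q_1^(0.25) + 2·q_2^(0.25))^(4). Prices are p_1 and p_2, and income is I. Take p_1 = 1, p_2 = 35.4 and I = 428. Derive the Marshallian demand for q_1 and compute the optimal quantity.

MU_q_1 ∝ 2·q_1^(-0.75), MU_q_2 ∝ 2·q_2^(-0.75), so MRS = (q_2/q_1)^(0.75) = p_1/p_2.
Solve for the ratio: q_2/q_1 = [p_1/p_2]^(4/3).
With the ratio pinned down, the budget gives q_1* = I/(p_1 + p_2·(q_2/q_1)) and q_2* = (q_2/q_1)·q_1*.
Numerically q_2/q_1 = 0.008603, so q_1* = 428/(1 + 35.4·0.008603) = 328.0813.

q_1* = 328.0813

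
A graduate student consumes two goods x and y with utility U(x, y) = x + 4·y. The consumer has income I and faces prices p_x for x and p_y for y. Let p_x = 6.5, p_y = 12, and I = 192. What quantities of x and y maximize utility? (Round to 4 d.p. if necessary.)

x* = 0, y* = 16

Numerically: x* = 0, y* = 16.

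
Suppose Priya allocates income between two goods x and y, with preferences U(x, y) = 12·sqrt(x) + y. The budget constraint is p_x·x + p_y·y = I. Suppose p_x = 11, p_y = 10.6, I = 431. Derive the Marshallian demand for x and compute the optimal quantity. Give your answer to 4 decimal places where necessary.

x* = 33.4294

Thus x* = (6·p_y/p_x)² — independent of I — with the rest of income spent on y.
Plugging in: x* = (6·10.6/11)² = 33.4294.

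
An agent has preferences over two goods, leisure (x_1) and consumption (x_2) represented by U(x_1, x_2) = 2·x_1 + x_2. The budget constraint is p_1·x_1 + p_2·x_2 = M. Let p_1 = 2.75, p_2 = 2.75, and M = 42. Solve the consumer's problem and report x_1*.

Linear utility — the consumer picks whichever good has higher MU/price: 2/2.75 = 0.7273 vs 1/2.75 = 0.3636.
x_1 gives more utility per dollar, so spend all income on x_1: x_1* = M/p_1, x_2* = 0.
Numerically: x_1* = 15.2727, x_2* = 0.

x_1* = 15.2727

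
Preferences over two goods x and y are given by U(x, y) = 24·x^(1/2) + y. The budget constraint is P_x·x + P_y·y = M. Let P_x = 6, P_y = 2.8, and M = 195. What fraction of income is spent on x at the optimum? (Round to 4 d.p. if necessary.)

share on x = 0.9649

Utility is quasi-linear in y; the FOC for x is 12/√x = P_x/P_y.
Solve: √x = 12·P_y/P_x, so x*(P_x,P_y) = (12·P_y/P_x)², and y* = (M − P_x·x*)/P_y.
Plugging in: x* = (12·2.8/6)² = 31.36, y* = 2.4429.
Expenditure on x: 6·31.36 = 188.16; share = 0.9649.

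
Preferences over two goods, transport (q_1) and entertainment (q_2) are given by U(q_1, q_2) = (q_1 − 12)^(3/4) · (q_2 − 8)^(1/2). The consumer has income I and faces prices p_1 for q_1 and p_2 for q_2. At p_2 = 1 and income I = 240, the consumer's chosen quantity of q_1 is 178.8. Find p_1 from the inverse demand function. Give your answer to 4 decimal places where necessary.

p_1 = 0.8

Let q_1' = q_1−12, q_2' = q_2−8. MRS = (3/2)·q_2'/q_1' = p_1/p_2.
After buying the subsistence bundle (12, 8), a share 0.6 of the remaining income goes to q_1: q_1* = 12 + 0.6·(I − 12p_1 − 8p_2)/p_1.
Set q_1* = 178.8 in the demand function and solve for p_1: p_1 = 0.8.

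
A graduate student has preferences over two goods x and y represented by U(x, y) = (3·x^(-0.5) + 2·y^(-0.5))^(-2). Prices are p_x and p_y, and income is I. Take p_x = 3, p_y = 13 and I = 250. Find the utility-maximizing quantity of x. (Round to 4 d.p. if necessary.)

MU_x ∝ 3·x^(-1.5), MU_y ∝ 2·y^(-1.5), so MRS = (3/2)·(y/x)^(1.5) = p_x/p_y.
Solve for the ratio: y/x = [(2/3)·p_x/p_y]^(2/3).
With the ratio pinned down, the budget gives x* = I/(p_x + p_y·(y/x)) and y* = (y/x)·x*.
Numerically y/x = 0.287116, so x* = 250/(3 + 13·0.287116) = 37.1332.

x* = 37.1332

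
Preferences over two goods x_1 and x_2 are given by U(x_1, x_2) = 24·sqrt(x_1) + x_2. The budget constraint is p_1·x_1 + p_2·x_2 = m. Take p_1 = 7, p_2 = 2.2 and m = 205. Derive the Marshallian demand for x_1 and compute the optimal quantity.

MU_x_1 = 12/√x_1, MU_x_2 = 1. Tangency: 12/√x_1 = p_1/p_2.
Solve: √x_1 = 12·p_2/p_1, so x_1*(p_1,p_2) = (12·p_2/p_1)², and x_2* = (m − p_1·x_1*)/p_2.
Plugging in: x_1* = (12·2.2/7)² = 14.2237.

x_1* = 14.2237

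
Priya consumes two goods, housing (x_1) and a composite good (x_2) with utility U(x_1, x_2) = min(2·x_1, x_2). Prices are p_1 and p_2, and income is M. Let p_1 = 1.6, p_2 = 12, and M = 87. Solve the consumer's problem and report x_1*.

Leontief preferences: the optimum is at the kink where x_1/1 = x_2/2, i.e. x_2 = 2·x_1.
Budget: p_1·x_1 + p_2·2·x_1 = M, so (p_1 + 2·p_2)·x_1 = M.
Demand: x_1*(p_1,p_2,M) = M/(p_1 + 2·p_2), x_2* = 2·M/(p_1 + 2·p_2).
Here 1.6 + 2·12 = 25.6, giving x_1* = 3.3984.

x_1* = 3.3984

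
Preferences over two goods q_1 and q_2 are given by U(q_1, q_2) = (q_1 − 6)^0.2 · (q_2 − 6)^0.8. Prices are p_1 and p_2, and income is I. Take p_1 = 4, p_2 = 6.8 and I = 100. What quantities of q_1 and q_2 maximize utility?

q_1* = 7.76, q_2* = 10.1412

This is Cobb-Douglas in (q_1−6, q_2−6): tangency gives 0.2·p_2·(q_2−6) = 0.8·p_1·(q_1−6).
After buying the subsistence bundle (6, 6), a share 0.2 of the remaining income goes to q_1: q_1* = 6 + 0.2·(I − 6p_1 − 6p_2)/p_1.
Discretionary income = 100 − 6·4 − 6·6.8 = 35.2; q_1* = 6 + 0.2·35.2/4 = 7.76; q_2* = 6 + 0.8·35.2/6.8 = 10.1412.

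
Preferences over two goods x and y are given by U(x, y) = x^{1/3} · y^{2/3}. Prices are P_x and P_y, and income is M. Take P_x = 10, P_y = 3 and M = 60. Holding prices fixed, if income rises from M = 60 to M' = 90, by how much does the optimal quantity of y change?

At P_x=10, P_y=3, M=60: y* = 2/3·60/3 = 13.3333.
At M' = 90: y* = 20. Change: 20 − 13.3333 = 6.6667.

Δy* = 6.6667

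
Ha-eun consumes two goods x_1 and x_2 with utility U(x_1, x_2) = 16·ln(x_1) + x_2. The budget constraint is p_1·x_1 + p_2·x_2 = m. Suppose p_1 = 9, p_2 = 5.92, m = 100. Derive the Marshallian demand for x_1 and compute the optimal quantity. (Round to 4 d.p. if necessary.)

MU_x_1 = 16/x_1, MU_x_2 = 1. Tangency: 16/x_1 = p_1/p_2.
So x_1*(p_1,p_2) = 16·p_2/p_1, independent of income; and x_2* = (m − 16·p_2)/p_2.
At the given prices: x_1* = 16·5.92/9 = 10.5244.

x_1* = 10.5244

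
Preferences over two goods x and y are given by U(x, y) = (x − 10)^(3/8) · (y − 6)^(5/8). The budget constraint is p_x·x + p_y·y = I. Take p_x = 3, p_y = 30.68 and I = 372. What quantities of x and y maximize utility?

MRS = (3/5)·(y−6)/(x−10). Tangency with p_x/p_y gives y−6 = (5/3)·(p_x/p_y)·(x−10).
Substituting into the budget: x* = 10 + 0.375·(I − 10·p_x − 6·p_y)/p_x, and y* = 6 + 0.625·(…)/p_y.
Discretionary income = 372 − 10·3 − 6·30.68 = 157.92; x* = 10 + 0.375·157.92/3 = 29.74; y* = 6 + 0.625·157.92/30.68 = 9.2171.

x* = 29.74, y* = 9.2171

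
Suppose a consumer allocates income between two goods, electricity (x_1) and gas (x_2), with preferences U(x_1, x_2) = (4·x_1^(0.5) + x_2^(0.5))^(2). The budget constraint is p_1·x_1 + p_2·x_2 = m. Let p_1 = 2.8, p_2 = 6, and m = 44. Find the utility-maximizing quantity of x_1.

MRS = MU_x_1/MU_x_2 = 4·(x_2/x_1)^(0.5). Set equal to p_1/p_2.
Hence x_2/x_1 = ((1/4)·p_1/p_2)^(1/(0.5)), i.e. raised to the 2 power.
Substitute x_2 = (x_2/x_1)·x_1 into the budget: x_1* = m/(p_1 + p_2·(x_2/x_1)).
Numerically x_2/x_1 = 0.013611, so x_1* = 44/(2.8 + 6·0.013611) = 15.2689.

x_1* = 15.2689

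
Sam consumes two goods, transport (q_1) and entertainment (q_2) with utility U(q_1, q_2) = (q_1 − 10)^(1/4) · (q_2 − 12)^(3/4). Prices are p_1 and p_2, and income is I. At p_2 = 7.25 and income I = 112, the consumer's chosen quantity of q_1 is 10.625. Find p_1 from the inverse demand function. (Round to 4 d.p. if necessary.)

This is Cobb-Douglas in (q_1−10, q_2−12): tangency gives 0.25·p_2·(q_2−12) = 0.75·p_1·(q_1−10).
After buying the subsistence bundle (10, 12), a share 0.25 of the remaining income goes to q_1: q_1* = 10 + 0.25·(I − 10p_1 − 12p_2)/p_1.
Set q_1* = 10.625 in the demand function and solve for p_1: p_1 = 2.

p_1 = 2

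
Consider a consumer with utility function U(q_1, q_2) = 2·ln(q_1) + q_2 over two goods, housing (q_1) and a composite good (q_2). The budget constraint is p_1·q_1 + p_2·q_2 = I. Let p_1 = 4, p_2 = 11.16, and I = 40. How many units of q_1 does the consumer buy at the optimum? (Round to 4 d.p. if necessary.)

q_1* = 5.58

MU_q_1 = 2/q_1, MU_q_2 = 1. Tangency: 2/q_1 = p_1/p_2.
So q_1*(p_1,p_2) = 2·p_2/p_1, independent of income; and q_2* = (I − 2·p_2)/p_2.
At the given prices: q_1* = 2·11.16/4 = 5.58.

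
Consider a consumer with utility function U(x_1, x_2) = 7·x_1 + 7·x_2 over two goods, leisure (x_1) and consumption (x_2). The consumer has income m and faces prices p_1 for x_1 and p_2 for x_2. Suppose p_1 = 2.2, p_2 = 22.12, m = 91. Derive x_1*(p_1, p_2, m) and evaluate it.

x_1 gives more utility per dollar, so spend all income on x_1: x_1* = m/p_1, x_2* = 0.
Numerically: x_1* = 41.3636, x_2* = 0.

x_1* = 41.3636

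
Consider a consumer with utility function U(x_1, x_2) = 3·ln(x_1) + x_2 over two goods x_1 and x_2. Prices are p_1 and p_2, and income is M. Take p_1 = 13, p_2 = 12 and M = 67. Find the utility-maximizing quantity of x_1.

x_1* = 2.7692

So x_1*(p_1,p_2) = 3·p_2/p_1, independent of income; and x_2* = (M − 3·p_2)/p_2.
At the given prices: x_1* = 3·12/13 = 2.7692.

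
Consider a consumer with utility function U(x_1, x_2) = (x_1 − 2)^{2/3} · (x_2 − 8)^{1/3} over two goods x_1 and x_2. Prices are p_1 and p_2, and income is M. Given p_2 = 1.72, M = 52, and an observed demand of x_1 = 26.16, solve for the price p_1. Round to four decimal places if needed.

MRS = 2·(x_2−8)/(x_1−2). Tangency with p_1/p_2 gives x_2−8 = (1/2)·(p_1/p_2)·(x_1−2).
After buying the subsistence bundle (2, 8), a share 2/3 of the remaining income goes to x_1: x_1* = 2 + 2/3·(M − 2p_1 − 8p_2)/p_1.
Set x_1* = 26.16 in the demand function and solve for p_1: p_1 = 1.

p_1 = 1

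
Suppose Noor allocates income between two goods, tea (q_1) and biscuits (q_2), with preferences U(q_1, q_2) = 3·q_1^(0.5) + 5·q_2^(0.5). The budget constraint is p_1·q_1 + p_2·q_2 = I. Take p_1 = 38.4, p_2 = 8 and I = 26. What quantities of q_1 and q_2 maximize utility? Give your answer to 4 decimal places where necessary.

MRS = MU_q_1/MU_q_2 = (3/5)·(q_2/q_1)^(0.5). Set equal to p_1/p_2.
Solve for the ratio: q_2/q_1 = [(5/3)·p_1/p_2]^(2).
Substitute q_2 = (q_2/q_1)·q_1 into the budget: q_1* = I/(p_1 + p_2·(q_2/q_1)).
Numerically q_2/q_1 = 64, so q_1* = 26/(38.4 + 8·64) = 0.0472 and q_2* = 64·0.0472 = 3.0233.

q_1* = 0.0472, q_2* = 3.0233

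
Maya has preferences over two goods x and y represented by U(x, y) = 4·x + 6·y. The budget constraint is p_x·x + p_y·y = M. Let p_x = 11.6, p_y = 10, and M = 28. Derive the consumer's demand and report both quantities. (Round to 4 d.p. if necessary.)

Perfect substitutes: compare marginal utility per dollar. 4/p_x vs 6/p_y → 0.3448 vs 0.6.
y gives more utility per dollar, so spend all income on y: y* = M/p_y, x* = 0.
Numerically: x* = 0, y* = 2.8.

x* = 0, y* = 2.8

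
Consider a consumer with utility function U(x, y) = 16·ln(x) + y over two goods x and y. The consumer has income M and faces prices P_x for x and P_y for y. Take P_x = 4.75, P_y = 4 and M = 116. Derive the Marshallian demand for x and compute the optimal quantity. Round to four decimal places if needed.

x* = 13.4737

Set MRS = P_x/P_y: (16/x)/1 = P_x/P_y.
So x*(P_x,P_y) = 16·P_y/P_x, independent of income; and y* = (M − 16·P_y)/P_y.
At the given prices: x* = 16·4/4.75 = 13.4737.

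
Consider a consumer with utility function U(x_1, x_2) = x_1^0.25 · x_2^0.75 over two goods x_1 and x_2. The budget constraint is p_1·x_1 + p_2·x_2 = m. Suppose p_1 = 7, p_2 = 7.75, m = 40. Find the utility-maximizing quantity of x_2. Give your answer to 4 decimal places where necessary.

Demand: x_1*(p_1,p_2,m) = 0.25·m/p_1 and x_2* = 0.75·m/p_2.
At p_1=7, p_2=7.75, m=40: x_2* = 0.75·40/7.75 = 3.871.

x_2* = 3.871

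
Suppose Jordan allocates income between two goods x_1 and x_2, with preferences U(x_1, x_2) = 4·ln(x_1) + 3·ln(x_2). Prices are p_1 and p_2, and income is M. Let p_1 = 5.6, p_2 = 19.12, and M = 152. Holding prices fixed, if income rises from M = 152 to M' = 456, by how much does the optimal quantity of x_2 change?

Δx_2* = 6.8141

Demand: x_1*(p_1,p_2,M) = 4/7·M/p_1 and x_2* = 3/7·M/p_2.
At p_1=5.6, p_2=19.12, M=152: x_2* = 3/7·152/19.12 = 3.4071.
At M' = 456: x_2* = 10.2212. Change: 10.2212 − 3.4071 = 6.8141.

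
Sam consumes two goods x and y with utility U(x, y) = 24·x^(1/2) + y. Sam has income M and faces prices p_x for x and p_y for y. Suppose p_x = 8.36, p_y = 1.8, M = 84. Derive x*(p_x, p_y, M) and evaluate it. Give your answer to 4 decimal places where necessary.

x* = 6.6757

Thus x* = (12·p_y/p_x)² — independent of M — with the rest of income spent on y.
Plugging in: x* = (12·1.8/8.36)² = 6.6757.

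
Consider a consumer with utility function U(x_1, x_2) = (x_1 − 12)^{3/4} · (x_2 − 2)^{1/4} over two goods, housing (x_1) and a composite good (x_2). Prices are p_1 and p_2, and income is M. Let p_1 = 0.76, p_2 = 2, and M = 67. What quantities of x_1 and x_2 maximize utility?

After buying the subsistence bundle (12, 2), a share 0.75 of the remaining income goes to x_1: x_1* = 12 + 0.75·(M − 12p_1 − 2p_2)/p_1.
Discretionary income = 67 − 12·0.76 − 2·2 = 53.88; x_1* = 12 + 0.75·53.88/0.76 = 65.1711; x_2* = 2 + 0.25·53.88/2 = 8.735.

x_1* = 65.1711, x_2* = 8.735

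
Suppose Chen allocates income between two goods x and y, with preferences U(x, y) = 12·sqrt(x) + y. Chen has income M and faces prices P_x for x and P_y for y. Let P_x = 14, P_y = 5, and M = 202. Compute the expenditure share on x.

Set MRS = P_x/P_y: 6·x^(−1/2) = P_x/P_y.
Solve: √x = 6·P_y/P_x, so x*(P_x,P_y) = (6·P_y/P_x)², and y* = (M − P_x·x*)/P_y.
Plugging in: x* = (6·5/14)² = 4.5918, y* = 27.5429.
Expenditure on x: 14·4.5918 = 64.2857; share = 0.3182.

share on x = 0.3182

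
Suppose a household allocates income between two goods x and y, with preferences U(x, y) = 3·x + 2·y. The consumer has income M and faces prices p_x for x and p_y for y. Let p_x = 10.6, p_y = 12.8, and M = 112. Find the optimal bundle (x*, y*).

x gives more utility per dollar, so spend all income on x: x* = M/p_x, y* = 0.
Numerically: x* = 10.566, y* = 0.

x* = 10.566, y* = 0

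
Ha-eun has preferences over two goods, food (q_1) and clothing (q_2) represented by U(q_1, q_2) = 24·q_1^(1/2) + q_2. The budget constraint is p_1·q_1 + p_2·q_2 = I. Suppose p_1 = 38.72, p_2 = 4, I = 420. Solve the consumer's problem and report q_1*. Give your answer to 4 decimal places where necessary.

MU_q_1 = 12/√q_1, MU_q_2 = 1. Tangency: 12/√q_1 = p_1/p_2.
Solve: √q_1 = 12·p_2/p_1, so q_1*(p_1,p_2) = (12·p_2/p_1)², and q_2* = (I − p_1·q_1*)/p_2.
Plugging in: q_1* = (12·4/38.72)² = 1.5368.

q_1* = 1.5368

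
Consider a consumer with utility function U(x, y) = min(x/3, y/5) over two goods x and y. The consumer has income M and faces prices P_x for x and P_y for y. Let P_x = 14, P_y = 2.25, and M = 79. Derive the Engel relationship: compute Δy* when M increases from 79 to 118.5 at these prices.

Leontief preferences: the optimum is at the kink where x/3 = y/5, i.e. y = (5/3)·x.
Budget: P_x·x + P_y·(5/3)·x = M, so (3·P_x + 5·P_y)·x = 3·M.
Demand: x*(P_x,P_y,M) = 3·M/(3·P_x + 5·P_y), y* = 5·M/(3·P_x + 5·P_y).
Here 3·14 + 5·2.25 = 53.25, giving y* = 7.4178.
At M' = 118.5: y* = 11.1268. Change: 11.1268 − 7.4178 = 3.7089.

Δy* = 3.7089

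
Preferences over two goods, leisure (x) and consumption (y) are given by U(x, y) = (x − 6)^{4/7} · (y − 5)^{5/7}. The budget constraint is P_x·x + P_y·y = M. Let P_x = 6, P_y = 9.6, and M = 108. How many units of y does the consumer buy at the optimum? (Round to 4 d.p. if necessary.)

y* = 6.3889

Let x' = x−6, y' = y−5. MRS = (4/5)·y'/x' = P_x/P_y.
After buying the subsistence bundle (6, 5), a share 4/9 of the remaining income goes to x: x* = 6 + 4/9·(M − 6P_x − 5P_y)/P_x.
Discretionary income = 108 − 6·6 − 5·9.6 = 24; y* = 5 + 5/9·24/9.6 = 6.3889.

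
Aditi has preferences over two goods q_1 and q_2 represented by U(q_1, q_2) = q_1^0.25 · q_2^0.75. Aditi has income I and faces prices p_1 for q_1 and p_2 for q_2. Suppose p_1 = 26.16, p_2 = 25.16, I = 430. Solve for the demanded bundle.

q_1* = 4.1093, q_2* = 12.818

At p_1=26.16, p_2=25.16, I=430: q_1* = 0.25·430/26.16 = 4.1093, q_2* = 12.818.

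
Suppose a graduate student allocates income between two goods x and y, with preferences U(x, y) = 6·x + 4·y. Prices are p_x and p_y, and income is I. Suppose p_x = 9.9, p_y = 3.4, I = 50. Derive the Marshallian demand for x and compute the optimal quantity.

x* = 0

Linear utility — the consumer picks whichever good has higher MU/price: 6/9.9 = 0.6061 vs 4/3.4 = 1.1765.
y gives more utility per dollar, so spend all income on y: y* = I/p_y, x* = 0.
Numerically: x* = 0, y* = 14.7059.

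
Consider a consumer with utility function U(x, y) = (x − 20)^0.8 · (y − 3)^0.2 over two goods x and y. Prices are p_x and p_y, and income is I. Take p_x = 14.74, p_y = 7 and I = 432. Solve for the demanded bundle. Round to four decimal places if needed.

x* = 26.3066, y* = 6.32

Let x' = x−20, y' = y−3. MRS = 4·y'/x' = p_x/p_y.
Substituting into the budget: x* = 20 + 0.8·(I − 20·p_x − 3·p_y)/p_x, and y* = 3 + 0.2·(…)/p_y.
Discretionary income = 432 − 20·14.74 − 3·7 = 116.2; x* = 20 + 0.8·116.2/14.74 = 26.3066; y* = 3 + 0.2·116.2/7 = 6.32.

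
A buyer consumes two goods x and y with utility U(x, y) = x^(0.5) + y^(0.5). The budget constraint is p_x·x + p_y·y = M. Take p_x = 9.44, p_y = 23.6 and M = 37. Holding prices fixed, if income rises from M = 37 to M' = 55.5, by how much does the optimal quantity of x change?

From the CES first-order condition, (y/x)^(0.5) = p_x/p_y.
Hence y/x = (p_x/p_y)^(1/(0.5)), i.e. raised to the 2 power.
With the ratio pinned down, the budget gives x* = M/(p_x + p_y·(y/x)) and y* = (y/x)·x*.
Numerically y/x = 0.16, so x* = 37/(9.44 + 23.6·0.16) = 2.7996.
At M' = 55.5: x* = 4.1995. Change: 4.1995 − 2.7996 = 1.3998.

Δx* = 1.3998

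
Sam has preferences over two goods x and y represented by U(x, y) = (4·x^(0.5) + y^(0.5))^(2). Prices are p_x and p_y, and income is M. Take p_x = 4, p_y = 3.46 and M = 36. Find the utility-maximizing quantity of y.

With the ratio pinned down, the budget gives x* = M/(p_x + p_y·(y/x)) and y* = (y/x)·x*.
Numerically y/x = 0.083531, so x* = 36/(4 + 3.46·0.083531) = 8.3935 and y* = 0.083531·8.3935 = 0.7011.

y* = 0.7011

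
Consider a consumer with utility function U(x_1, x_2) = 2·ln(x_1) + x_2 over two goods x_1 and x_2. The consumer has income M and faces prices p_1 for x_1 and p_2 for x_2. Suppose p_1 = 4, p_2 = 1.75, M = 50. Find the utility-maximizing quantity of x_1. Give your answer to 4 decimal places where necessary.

Set MRS = p_1/p_2: (2/x_1)/1 = p_1/p_2.
So x_1*(p_1,p_2) = 2·p_2/p_1, independent of income; and x_2* = (M − 2·p_2)/p_2.
At the given prices: x_1* = 2·1.75/4 = 0.875.

x_1* = 0.875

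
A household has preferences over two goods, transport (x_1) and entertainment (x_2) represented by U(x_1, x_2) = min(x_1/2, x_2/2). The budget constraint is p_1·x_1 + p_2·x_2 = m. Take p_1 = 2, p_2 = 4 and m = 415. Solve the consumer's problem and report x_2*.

x_2* = 69.1667

With perfect complements, no substitution: consume in ratio x_1:x_2 = 2:2.
Budget: p_1·x_1 + p_2·x_1 = m, so (2·p_1 + 2·p_2)·x_1 = 2·m.
Demand: x_1*(p_1,p_2,m) = 2·m/(2·p_1 + 2·p_2), x_2* = 2·m/(2·p_1 + 2·p_2).
Here 2·2 + 2·4 = 12, giving x_2* = 69.1667.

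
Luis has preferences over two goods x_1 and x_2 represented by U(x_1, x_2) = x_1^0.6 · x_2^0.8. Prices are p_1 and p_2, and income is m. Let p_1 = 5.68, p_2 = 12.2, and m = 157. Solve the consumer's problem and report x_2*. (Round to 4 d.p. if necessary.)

x_2* = 7.3536

Tangency: MRS = (3/4)·x_2/x_1 = p_1/p_2.
Rearranging, p_2·x_2 = (4/3)·p_1·x_1. Substituting into the budget gives p_1·x_1·(1 + (4/3)) = m.
Demand: x_1*(p_1,p_2,m) = 3/7·m/p_1 and x_2* = 4/7·m/p_2.
At p_1=5.68, p_2=12.2, m=157: x_2* = 4/7·157/12.2 = 7.3536.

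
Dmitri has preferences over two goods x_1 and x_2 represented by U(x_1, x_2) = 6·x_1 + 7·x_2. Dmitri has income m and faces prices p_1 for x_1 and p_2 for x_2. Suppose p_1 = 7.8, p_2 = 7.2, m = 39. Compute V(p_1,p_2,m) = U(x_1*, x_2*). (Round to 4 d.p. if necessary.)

Perfect substitutes: compare marginal utility per dollar. 6/p_1 vs 7/p_2 → 0.7692 vs 0.9722.
x_2 gives more utility per dollar, so spend all income on x_2: x_2* = m/p_2, x_1* = 0.
Numerically: x_1* = 0, x_2* = 5.4167.
Utility at the optimum: U(0, 5.4167) = 37.9167.

V = 37.9167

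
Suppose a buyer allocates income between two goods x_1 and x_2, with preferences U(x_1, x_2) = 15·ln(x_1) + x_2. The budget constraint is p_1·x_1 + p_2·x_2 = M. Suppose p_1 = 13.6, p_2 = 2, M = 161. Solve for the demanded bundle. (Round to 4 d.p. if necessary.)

Set MRS = p_1/p_2: (15/x_1)/1 = p_1/p_2.
So x_1*(p_1,p_2) = 15·p_2/p_1, independent of income; and x_2* = (M − 15·p_2)/p_2.
At the given prices: x_1* = 15·2/13.6 = 2.2059, and x_2* = 65.5.

x_1* = 2.2059, x_2* = 65.5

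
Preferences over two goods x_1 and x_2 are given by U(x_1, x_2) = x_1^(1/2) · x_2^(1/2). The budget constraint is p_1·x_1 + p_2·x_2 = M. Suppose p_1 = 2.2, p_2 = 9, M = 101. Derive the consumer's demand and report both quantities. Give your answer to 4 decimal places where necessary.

x_1* = 22.9545, x_2* = 5.6111

Demand: x_1*(p_1,p_2,M) = 0.5·M/p_1 and x_2* = 0.5·M/p_2.
At p_1=2.2, p_2=9, M=101: x_1* = 0.5·101/2.2 = 22.9545, x_2* = 5.6111.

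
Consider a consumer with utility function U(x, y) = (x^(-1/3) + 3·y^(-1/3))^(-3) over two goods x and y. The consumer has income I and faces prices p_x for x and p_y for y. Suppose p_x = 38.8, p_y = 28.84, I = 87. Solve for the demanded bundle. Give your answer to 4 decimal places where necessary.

x* = 0.7195, y* = 2.0487

From the CES first-order condition, (1/3)·(y/x)^(4/3) = p_x/p_y.
Solve for the ratio: y/x = [3·p_x/p_y]^(0.75).
With the ratio pinned down, the budget gives x* = I/(p_x + p_y·(y/x)) and y* = (y/x)·x*.
Numerically y/x = 2.84753, so x* = 87/(38.8 + 28.84·2.84753) = 0.7195 and y* = 2.84753·0.7195 = 2.0487.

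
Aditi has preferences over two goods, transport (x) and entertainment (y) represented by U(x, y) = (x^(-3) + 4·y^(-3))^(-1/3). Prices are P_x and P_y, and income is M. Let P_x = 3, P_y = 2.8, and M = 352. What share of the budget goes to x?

MRS = MU_x/MU_y = (1/4)·(y/x)^(4). Set equal to P_x/P_y.
Solve for the ratio: y/x = [4·P_x/P_y]^(0.25).
Substitute y = (y/x)·x into the budget: x* = M/(P_x + P_y·(y/x)).
Numerically y/x = 1.438818, so x* = 352/(3 + 2.8·1.438818) = 50.0805 and y* = 1.438818·50.0805 = 72.0567.
Expenditure on x: 3·50.0805 = 150.2414; share = 0.4268.

share on x = 0.4268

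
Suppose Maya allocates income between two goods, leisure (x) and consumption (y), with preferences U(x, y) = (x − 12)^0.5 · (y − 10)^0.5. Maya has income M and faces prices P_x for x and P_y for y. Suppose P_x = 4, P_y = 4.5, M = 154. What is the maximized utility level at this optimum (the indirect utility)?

This is Cobb-Douglas in (x−12, y−10): tangency gives 0.5·P_y·(y−10) = 0.5·P_x·(x−12).
Substituting into the budget: x* = 12 + 0.5·(M − 12·P_x − 10·P_y)/P_x, and y* = 10 + 0.5·(…)/P_y.
Discretionary income = 154 − 12·4 − 10·4.5 = 61; x* = 12 + 0.5·61/4 = 19.625; y* = 10 + 0.5·61/4.5 = 16.7778.
Utility at the optimum: U(19.625, 16.7778) = 7.1889.

V = 7.1889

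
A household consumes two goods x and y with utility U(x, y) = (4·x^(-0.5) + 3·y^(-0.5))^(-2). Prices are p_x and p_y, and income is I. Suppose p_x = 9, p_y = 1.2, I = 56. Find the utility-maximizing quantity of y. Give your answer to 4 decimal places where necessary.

MRS = MU_x/MU_y = (4/3)·(y/x)^(1.5). Set equal to p_x/p_y.
Solve for the ratio: y/x = [(3/4)·p_x/p_y]^(2/3).
With the ratio pinned down, the budget gives x* = I/(p_x + p_y·(y/x)) and y* = (y/x)·x*.
Numerically y/x = 3.162872, so x* = 56/(9 + 1.2·3.162872) = 4.3766 and y* = 3.162872·4.3766 = 13.8425.

y* = 13.8425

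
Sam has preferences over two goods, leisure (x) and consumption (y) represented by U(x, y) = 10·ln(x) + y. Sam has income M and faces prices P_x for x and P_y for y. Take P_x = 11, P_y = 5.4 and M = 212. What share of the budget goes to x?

share on x = 0.2547

So x*(P_x,P_y) = 10·P_y/P_x, independent of income; and y* = (M − 10·P_y)/P_y.
At the given prices: x* = 10·5.4/11 = 4.9091, and y* = 29.2593.
Expenditure on x: 11·4.9091 = 54; share = 0.2547.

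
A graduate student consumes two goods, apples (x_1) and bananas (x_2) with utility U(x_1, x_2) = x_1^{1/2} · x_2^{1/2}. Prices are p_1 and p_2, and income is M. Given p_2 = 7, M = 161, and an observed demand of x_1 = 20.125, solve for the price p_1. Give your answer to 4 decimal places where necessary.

The MRS is x_2/x_1. Set MRS = p_1/p_2.
Rearranging, p_2·x_2 = p_1·x_1. Substituting into the budget gives p_1·x_1·(1 + 1) = M.
Demand: x_1*(p_1,p_2,M) = 0.5·M/p_1 and x_2* = 0.5·M/p_2.
Set x_1* = 20.125 in the demand function and solve for p_1: p_1 = 4.

p_1 = 4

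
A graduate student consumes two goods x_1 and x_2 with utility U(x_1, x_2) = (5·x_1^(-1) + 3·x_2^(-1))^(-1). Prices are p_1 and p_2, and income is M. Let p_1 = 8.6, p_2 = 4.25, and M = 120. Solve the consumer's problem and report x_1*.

x_1* = 9.0341

MRS = MU_x_1/MU_x_2 = (5/3)·(x_2/x_1)^(2). Set equal to p_1/p_2.
Hence x_2/x_1 = ((3/5)·p_1/p_2)^(1/(2)), i.e. raised to the 0.5 power.
With the ratio pinned down, the budget gives x_1* = M/(p_1 + p_2·(x_2/x_1)) and x_2* = (x_2/x_1)·x_1*.
Numerically x_2/x_1 = 1.10187, so x_1* = 120/(8.6 + 4.25·1.10187) = 9.0341.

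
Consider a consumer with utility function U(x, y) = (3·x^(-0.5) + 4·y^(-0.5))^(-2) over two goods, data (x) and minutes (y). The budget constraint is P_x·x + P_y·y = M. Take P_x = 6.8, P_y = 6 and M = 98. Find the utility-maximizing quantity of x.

MU_x ∝ 3·x^(-1.5), MU_y ∝ 4·y^(-1.5), so MRS = (3/4)·(y/x)^(1.5) = P_x/P_y.
Solve for the ratio: y/x = [(4/3)·P_x/P_y]^(2/3).
Substitute y = (y/x)·x into the budget: x* = M/(P_x + P_y·(y/x)).
Numerically y/x = 1.316834, so x* = 98/(6.8 + 6·1.316834) = 6.6662.

x* = 6.6662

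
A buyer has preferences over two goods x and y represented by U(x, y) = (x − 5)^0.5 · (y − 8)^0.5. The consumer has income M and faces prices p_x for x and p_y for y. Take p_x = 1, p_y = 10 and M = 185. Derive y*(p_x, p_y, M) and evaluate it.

y* = 13

Discretionary income = 185 − 5·1 − 8·10 = 100; y* = 8 + 0.5·100/10 = 13.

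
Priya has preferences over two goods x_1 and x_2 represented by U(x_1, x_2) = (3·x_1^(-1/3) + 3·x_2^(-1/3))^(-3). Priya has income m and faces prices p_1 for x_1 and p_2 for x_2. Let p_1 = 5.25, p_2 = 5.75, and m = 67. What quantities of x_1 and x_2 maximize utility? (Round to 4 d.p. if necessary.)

x_1* = 6.3084, x_2* = 5.8923

MRS = MU_x_1/MU_x_2 = (x_2/x_1)^(4/3). Set equal to p_1/p_2.
Solve for the ratio: x_2/x_1 = [p_1/p_2]^(0.75).
With the ratio pinned down, the budget gives x_1* = m/(p_1 + p_2·(x_2/x_1)) and x_2* = (x_2/x_1)·x_1*.
Numerically x_2/x_1 = 0.934047, so x_1* = 67/(5.25 + 5.75·0.934047) = 6.3084 and x_2* = 0.934047·6.3084 = 5.8923.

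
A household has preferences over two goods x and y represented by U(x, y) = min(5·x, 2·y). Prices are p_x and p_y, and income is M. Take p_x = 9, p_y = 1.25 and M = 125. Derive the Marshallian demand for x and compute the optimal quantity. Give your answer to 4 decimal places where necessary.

Leontief preferences: the optimum is at the kink where x/2 = y/5, i.e. y = (5/2)·x.
Budget: p_x·x + p_y·(5/2)·x = M, so (2·p_x + 5·p_y)·x = 2·M.
Demand: x*(p_x,p_y,M) = 2·M/(2·p_x + 5·p_y), y* = 5·M/(2·p_x + 5·p_y).
Here 2·9 + 5·1.25 = 24.25, giving x* = 10.3093.

x* = 10.3093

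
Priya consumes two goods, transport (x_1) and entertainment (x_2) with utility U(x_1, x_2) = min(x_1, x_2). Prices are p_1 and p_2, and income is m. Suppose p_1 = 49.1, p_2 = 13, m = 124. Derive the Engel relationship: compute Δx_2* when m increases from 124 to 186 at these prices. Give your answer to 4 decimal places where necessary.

Leontief preferences: the optimum is at the kink where x_1/1 = x_2/1, i.e. x_2 = x_1.
Budget: p_1·x_1 + p_2·x_1 = m, so (p_1 + p_2)·x_1 = m.
Demand: x_1*(p_1,p_2,m) = m/(p_1 + p_2), x_2* = m/(p_1 + p_2).
Here 49.1 + 13 = 62.1, giving x_2* = 1.9968.
At m' = 186: x_2* = 2.9952. Change: 2.9952 − 1.9968 = 0.9984.

Δx_2* = 0.9984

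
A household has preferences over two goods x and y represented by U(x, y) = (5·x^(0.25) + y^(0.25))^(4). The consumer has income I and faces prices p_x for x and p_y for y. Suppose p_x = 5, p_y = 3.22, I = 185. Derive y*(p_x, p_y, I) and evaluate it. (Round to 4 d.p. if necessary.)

MRS = MU_x/MU_y = 5·(y/x)^(0.75). Set equal to p_x/p_y.
Hence y/x = ((1/5)·p_x/p_y)^(1/(0.75)), i.e. raised to the 4/3 power.
With the ratio pinned down, the budget gives x* = I/(p_x + p_y·(y/x)) and y* = (y/x)·x*.
Numerically y/x = 0.210309, so x* = 185/(5 + 3.22·0.210309) = 32.5865 and y* = 0.210309·32.5865 = 6.8533.

y* = 6.8533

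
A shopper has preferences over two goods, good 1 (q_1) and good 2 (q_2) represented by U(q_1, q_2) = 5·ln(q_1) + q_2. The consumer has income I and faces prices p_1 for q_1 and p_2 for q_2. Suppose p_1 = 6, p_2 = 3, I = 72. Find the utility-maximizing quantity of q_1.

q_1* = 2.5

Set MRS = p_1/p_2: (5/q_1)/1 = p_1/p_2.
So q_1*(p_1,p_2) = 5·p_2/p_1, independent of income; and q_2* = (I − 5·p_2)/p_2.
At the given prices: q_1* = 5·3/6 = 2.5.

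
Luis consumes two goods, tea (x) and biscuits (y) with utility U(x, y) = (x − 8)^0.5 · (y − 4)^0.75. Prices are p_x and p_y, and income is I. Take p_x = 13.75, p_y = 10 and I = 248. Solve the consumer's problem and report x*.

After buying the subsistence bundle (8, 4), a share 0.4 of the remaining income goes to x: x* = 8 + 0.4·(I − 8p_x − 4p_y)/p_x.
Discretionary income = 248 − 8·13.75 − 4·10 = 98; x* = 8 + 0.4·98/13.75 = 10.8509.

x* = 10.8509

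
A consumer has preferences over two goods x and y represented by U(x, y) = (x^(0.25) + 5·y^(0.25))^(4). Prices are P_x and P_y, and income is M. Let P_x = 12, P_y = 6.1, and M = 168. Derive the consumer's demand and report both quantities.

x* = 1.1953, y* = 25.1897

Substitute y = (y/x)·x into the budget: x* = M/(P_x + P_y·(y/x)).
Numerically y/x = 21.074724, so x* = 168/(12 + 6.1·21.074724) = 1.1953 and y* = 21.074724·1.1953 = 25.1897.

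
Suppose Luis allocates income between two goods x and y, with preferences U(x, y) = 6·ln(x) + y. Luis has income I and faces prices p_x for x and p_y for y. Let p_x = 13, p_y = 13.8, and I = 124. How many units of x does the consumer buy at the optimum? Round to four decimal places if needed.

x* = 6.3692

Set MRS = p_x/p_y: (6/x)/1 = p_x/p_y.
So x*(p_x,p_y) = 6·p_y/p_x, independent of income; and y* = (I − 6·p_y)/p_y.
At the given prices: x* = 6·13.8/13 = 6.3692.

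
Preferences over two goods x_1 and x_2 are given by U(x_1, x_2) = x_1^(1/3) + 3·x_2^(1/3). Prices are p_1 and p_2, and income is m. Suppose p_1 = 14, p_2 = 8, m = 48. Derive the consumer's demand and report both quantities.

x_1* = 0.4354, x_2* = 5.238

With the ratio pinned down, the budget gives x_1* = m/(p_1 + p_2·(x_2/x_1)) and x_2* = (x_2/x_1)·x_1*.
Numerically x_2/x_1 = 12.029261, so x_1* = 48/(14 + 8·12.029261) = 0.4354 and x_2* = 12.029261·0.4354 = 5.238.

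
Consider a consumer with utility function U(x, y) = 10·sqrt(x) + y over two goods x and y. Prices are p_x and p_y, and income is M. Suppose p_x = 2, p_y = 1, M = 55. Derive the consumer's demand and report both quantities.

MU_x = 5/√x, MU_y = 1. Tangency: 5/√x = p_x/p_y.
Thus x* = (5·p_y/p_x)² — independent of M — with the rest of income spent on y.
Plugging in: x* = (5·1/2)² = 6.25, y* = 42.5.

x* = 6.25, y* = 42.5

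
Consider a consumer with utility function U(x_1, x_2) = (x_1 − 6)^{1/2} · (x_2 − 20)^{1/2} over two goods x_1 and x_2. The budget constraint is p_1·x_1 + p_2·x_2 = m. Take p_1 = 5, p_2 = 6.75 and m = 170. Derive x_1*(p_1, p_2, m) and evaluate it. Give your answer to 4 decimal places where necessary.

Let x_1' = x_1−6, x_2' = x_2−20. MRS = x_2'/x_1' = p_1/p_2.
After buying the subsistence bundle (6, 20), a share 0.5 of the remaining income goes to x_1: x_1* = 6 + 0.5·(m − 6p_1 − 20p_2)/p_1.
Discretionary income = 170 − 6·5 − 20·6.75 = 5; x_1* = 6 + 0.5·5/5 = 6.5.

x_1* = 6.5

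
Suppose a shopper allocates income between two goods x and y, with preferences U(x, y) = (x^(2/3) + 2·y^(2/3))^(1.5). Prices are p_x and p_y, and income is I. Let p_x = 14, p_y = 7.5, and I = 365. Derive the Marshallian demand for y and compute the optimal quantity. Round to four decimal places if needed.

From the CES first-order condition, (1/2)·(y/x)^(1/3) = p_x/p_y.
Solve for the ratio: y/x = [2·p_x/p_y]^(3).
Substitute y = (y/x)·x into the budget: x* = I/(p_x + p_y·(y/x)).
Numerically y/x = 52.03437, so x* = 365/(14 + 7.5·52.03437) = 0.9029 and y* = 52.03437·0.9029 = 46.9813.

y* = 46.9813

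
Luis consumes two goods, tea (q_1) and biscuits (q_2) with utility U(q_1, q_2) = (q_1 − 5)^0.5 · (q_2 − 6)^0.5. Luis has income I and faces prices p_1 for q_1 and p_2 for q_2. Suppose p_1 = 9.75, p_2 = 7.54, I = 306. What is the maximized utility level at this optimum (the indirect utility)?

Let q_1' = q_1−5, q_2' = q_2−6. MRS = q_2'/q_1' = p_1/p_2.
After buying the subsistence bundle (5, 6), a share 0.5 of the remaining income goes to q_1: q_1* = 5 + 0.5·(I − 5p_1 − 6p_2)/p_1.
Discretionary income = 306 − 5·9.75 − 6·7.54 = 212.01; q_1* = 5 + 0.5·212.01/9.75 = 15.8723; q_2* = 6 + 0.5·212.01/7.54 = 20.059.
Utility at the optimum: U(15.8723, 20.059) = 12.3634.

V = 12.3634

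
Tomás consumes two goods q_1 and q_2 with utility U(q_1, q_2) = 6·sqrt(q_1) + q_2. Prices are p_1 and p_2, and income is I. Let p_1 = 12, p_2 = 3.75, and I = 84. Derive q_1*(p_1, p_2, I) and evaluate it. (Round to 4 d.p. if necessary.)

MU_q_1 = 3/√q_1, MU_q_2 = 1. Tangency: 3/√q_1 = p_1/p_2.
Thus q_1* = (3·p_2/p_1)² — independent of I — with the rest of income spent on q_2.
Plugging in: q_1* = (3·3.75/12)² = 0.8789.

q_1* = 0.8789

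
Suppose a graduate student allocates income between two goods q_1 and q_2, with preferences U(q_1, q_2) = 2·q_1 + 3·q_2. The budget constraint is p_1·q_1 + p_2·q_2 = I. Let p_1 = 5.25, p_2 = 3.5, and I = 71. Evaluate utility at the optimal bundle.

V = 60.8571

q_2 gives more utility per dollar, so spend all income on q_2: q_2* = I/p_2, q_1* = 0.
Numerically: q_1* = 0, q_2* = 20.2857.
Utility at the optimum: U(0, 20.2857) = 60.8571.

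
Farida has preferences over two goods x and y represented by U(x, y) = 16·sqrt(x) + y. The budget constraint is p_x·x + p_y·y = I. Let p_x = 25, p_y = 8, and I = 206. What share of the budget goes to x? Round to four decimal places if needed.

share on x = 0.7953

Utility is quasi-linear in y; the FOC for x is 8/√x = p_x/p_y.
Thus x* = (8·p_y/p_x)² — independent of I — with the rest of income spent on y.
Plugging in: x* = (8·8/25)² = 6.5536, y* = 5.27.
Expenditure on x: 25·6.5536 = 163.84; share = 0.7953.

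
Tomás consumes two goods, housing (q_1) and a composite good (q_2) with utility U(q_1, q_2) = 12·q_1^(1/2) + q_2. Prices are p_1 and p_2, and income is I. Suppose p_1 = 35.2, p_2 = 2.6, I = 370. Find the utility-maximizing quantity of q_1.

MU_q_1 = 6/√q_1, MU_q_2 = 1. Tangency: 6/√q_1 = p_1/p_2.
Thus q_1* = (6·p_2/p_1)² — independent of I — with the rest of income spent on q_2.
Plugging in: q_1* = (6·2.6/35.2)² = 0.1964.

q_1* = 0.1964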